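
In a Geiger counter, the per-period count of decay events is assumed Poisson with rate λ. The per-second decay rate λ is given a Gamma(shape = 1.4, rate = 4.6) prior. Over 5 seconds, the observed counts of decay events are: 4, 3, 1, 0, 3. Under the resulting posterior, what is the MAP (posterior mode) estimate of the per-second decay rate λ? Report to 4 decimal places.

With a Gamma(shape α, rate β) prior, the Poisson likelihood is conjugate: the posterior is Gamma(α + ΣXᵢ, β + n).
Sum of counts S = 11 over n = 5 seconds.
Posterior: Gamma(α+S, β+n) = Gamma(1.4+11, 4.6+5) = Gamma(12.4, 9.6).
Mode of Gamma(α,β) for α≥1 is (α−1)/β = 11.4/9.6 = 1.1875.

1.1875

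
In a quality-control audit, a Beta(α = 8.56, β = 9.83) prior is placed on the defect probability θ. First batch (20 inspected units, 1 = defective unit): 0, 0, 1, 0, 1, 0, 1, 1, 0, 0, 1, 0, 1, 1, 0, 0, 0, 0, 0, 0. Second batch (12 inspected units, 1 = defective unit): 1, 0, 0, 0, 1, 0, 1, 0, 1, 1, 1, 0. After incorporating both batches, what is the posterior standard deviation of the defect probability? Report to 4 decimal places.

The Beta prior is conjugate to a Binomial/Bernoulli likelihood; the update adds successes to α and failures to β.
After batch 1: Beta(8.56+7, 9.83+13) = Beta(15.56, 22.83).
After batch 2: Beta(15.56+6, 22.83+6) = Beta(21.56, 28.83).
Var = αβ/((α+β)²(α+β+1)) = 21.56·28.83/(50.39²·51.39) = 0.00476350; SD = √0.00476350 = 0.0690.

0.0690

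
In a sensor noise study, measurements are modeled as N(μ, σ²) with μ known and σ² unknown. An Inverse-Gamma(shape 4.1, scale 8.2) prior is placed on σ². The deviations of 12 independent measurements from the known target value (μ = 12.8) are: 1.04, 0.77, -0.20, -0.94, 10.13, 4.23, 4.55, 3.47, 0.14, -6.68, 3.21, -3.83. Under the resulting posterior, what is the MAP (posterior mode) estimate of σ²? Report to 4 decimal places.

10.8949

With known mean μ and an Inverse-Gamma(α, β) prior on σ², the Normal likelihood is conjugate: posterior is Inv-Gamma(α + n/2, β + Σ(xᵢ−μ)²/2).
Σ(xᵢ−μ)² = (1.04)² + (0.77)² + (-0.20)² + (-0.94)² + (10.13)² + (4.23)² + (4.55)² + (3.47)² + (0.14)² + (-6.68)² + (3.21)² + (-3.83)² = 225.4663.
Posterior: Inv-Gamma(4.1 + 12/2, 8.2 + 225.4663/2) = Inv-Gamma(10.10, 120.93315).
Mode = β/(α+1) = 120.93315/11.10 = 10.8949.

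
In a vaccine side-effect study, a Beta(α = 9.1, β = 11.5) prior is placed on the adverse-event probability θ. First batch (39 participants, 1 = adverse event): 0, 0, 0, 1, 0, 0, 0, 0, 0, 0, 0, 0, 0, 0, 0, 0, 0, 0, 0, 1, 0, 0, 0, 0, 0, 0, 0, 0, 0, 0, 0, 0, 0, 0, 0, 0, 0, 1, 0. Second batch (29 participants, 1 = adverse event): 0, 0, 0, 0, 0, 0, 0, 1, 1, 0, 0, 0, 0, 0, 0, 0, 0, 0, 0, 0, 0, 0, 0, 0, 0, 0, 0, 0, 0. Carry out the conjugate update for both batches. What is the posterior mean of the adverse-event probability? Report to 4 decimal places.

The Beta prior is conjugate to a Binomial/Bernoulli likelihood; the update adds successes to α and failures to β.
After batch 1: Beta(9.1+3, 11.5+36) = Beta(12.1, 47.5).
After batch 2: Beta(12.1+2, 47.5+27) = Beta(14.1, 74.5).
Posterior mean = α/(α+β) = 14.1/88.6 = 0.1591.

0.1591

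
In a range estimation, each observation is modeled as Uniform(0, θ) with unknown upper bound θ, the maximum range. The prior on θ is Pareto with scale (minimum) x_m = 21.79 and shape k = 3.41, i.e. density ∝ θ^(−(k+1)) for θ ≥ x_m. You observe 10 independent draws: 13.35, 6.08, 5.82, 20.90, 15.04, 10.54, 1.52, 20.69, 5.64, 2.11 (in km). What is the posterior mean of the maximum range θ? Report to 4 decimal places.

23.5458

A Pareto(scale x_m, shape k) prior on the upper bound θ of Uniform(0, θ) is conjugate: posterior is Pareto(max(x_m, max xᵢ), k + n).
Sample maximum = 20.90; prior scale x_m = 21.79 → posterior scale = max = 21.79.
Posterior shape = 3.41 + 10 = 13.41.
E[θ|data] = k·x_m/(k−1) = 13.41·21.79/12.41 = 23.5458.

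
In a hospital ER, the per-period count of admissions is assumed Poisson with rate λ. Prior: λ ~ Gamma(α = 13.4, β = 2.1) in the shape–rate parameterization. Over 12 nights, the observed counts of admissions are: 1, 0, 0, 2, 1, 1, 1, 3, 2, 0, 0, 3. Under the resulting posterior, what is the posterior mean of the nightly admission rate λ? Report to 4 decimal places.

With a Gamma(shape α, rate β) prior, the Poisson likelihood is conjugate: the posterior is Gamma(α + ΣXᵢ, β + n).
Sum of counts S = 14 over n = 12 nights.
Posterior: Gamma(α+S, β+n) = Gamma(13.4+14, 2.1+12) = Gamma(27.4, 14.1).
Posterior mean = α/β = 27.4/14.1 = 1.9433.

1.9433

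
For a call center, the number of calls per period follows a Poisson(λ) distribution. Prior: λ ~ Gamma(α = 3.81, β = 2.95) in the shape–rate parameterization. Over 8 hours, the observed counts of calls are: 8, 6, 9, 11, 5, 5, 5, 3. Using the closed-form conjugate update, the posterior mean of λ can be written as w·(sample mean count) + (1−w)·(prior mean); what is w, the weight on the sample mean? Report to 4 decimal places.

0.7306

With a Gamma(shape α, rate β) prior, the Poisson likelihood is conjugate: the posterior is Gamma(α + ΣXᵢ, β + n).
Posterior mean = (α₀+S)/(β₀+n) = [n/(β₀+n)]·(S/n) + [β₀/(β₀+n)]·(α₀/β₀), so only n and β₀ enter the weight.
Weight on data w = n/(β₀+n) = 8/(2.95+8) = 8/10.95 = 0.7306.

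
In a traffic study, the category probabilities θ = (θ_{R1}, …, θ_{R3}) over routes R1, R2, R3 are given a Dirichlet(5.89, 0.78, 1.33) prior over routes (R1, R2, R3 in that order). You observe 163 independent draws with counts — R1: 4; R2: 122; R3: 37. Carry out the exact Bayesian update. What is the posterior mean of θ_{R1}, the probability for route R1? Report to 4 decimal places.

The Dirichlet prior is conjugate to the Multinomial likelihood: each posterior αⱼ = prior αⱼ + observed count nⱼ.
Posterior concentration: (9.89, 122.78, 38.33), total = 171.00.
E[θ_{R1}|data] = α_{R1}/Σα = 9.89/171.00 = 0.0578.

0.0578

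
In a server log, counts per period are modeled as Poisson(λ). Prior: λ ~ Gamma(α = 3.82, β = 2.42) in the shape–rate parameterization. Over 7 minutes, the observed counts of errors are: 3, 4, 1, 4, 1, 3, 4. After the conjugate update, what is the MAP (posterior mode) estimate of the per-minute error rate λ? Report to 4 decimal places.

With a Gamma(shape α, rate β) prior, the Poisson likelihood is conjugate: the posterior is Gamma(α + ΣXᵢ, β + n).
Sum of counts S = 20 over n = 7 minutes.
Posterior: Gamma(α+S, β+n) = Gamma(3.82+20, 2.42+7) = Gamma(23.82, 9.42).
Mode of Gamma(α,β) for α≥1 is (α−1)/β = 22.82/9.42 = 2.4225.

2.4225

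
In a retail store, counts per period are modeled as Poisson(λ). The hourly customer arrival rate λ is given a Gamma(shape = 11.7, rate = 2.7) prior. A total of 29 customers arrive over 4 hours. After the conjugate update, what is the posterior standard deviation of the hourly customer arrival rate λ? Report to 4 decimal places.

0.9522

With a Gamma(shape α, rate β) prior, the Poisson likelihood is conjugate: the posterior is Gamma(α + ΣXᵢ, β + n).
Posterior: Gamma(α+S, β+n) = Gamma(11.7+29, 2.7+4) = Gamma(40.7, 6.7).
SD = √α/β = √40.7/6.7 = 0.9522.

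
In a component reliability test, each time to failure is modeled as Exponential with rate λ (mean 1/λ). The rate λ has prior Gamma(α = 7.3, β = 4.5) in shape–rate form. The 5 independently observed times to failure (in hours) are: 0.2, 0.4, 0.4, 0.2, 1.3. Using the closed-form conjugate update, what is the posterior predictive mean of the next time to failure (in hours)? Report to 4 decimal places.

0.6195

With a Gamma(shape α, rate β) prior on the exponential rate λ, the posterior after n observations with total T = Σxᵢ is Gamma(α+n, β+T).
Sum of observations T = 2.5 hours; n = 5.
Posterior: Gamma(7.3+5, 4.5+2.5) = Gamma(12.3, 7.0).
The predictive distribution for the next observation is Lomax; its mean is β/(α−1) = 7.0/11.3 = 0.6195.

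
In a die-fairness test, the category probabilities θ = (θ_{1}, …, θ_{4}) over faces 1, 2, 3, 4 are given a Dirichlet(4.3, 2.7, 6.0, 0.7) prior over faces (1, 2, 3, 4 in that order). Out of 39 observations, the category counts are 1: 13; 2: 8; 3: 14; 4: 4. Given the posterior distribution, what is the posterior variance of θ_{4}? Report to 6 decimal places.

0.001513

The Dirichlet prior is conjugate to the Multinomial likelihood: each posterior αⱼ = prior αⱼ + observed count nⱼ.
Posterior concentration: (17.3, 10.7, 20.0, 4.7), total = 52.7.
Var[θ_j] = α_j(Σα−α_j)/((Σα)²(Σα+1)) = 4.7·48.0/(52.7²·53.7) = 0.001513.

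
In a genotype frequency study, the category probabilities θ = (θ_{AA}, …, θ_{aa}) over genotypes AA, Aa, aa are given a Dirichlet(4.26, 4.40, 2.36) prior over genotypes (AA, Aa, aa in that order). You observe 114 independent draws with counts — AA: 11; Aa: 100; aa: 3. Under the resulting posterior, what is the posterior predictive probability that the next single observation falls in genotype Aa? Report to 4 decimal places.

The Dirichlet prior is conjugate to the Multinomial likelihood: each posterior αⱼ = prior αⱼ + observed count nⱼ.
Posterior concentration: (15.26, 104.40, 5.36), total = 125.02.
P(next = Aa | data) = α_{Aa}/Σα = 0.8351.

0.8351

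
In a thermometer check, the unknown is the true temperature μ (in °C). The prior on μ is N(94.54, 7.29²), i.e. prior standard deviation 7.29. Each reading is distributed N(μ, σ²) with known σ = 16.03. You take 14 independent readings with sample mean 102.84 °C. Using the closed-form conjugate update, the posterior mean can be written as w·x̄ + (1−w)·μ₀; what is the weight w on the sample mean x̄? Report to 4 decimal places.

0.7433

For Normal data with known variance σ², a Normal(μ₀, σ₀²) prior on μ is conjugate. Posterior precision = 1/σ₀² + n/σ²; posterior mean is the precision-weighted average of μ₀ and x̄.
σ₀² = 7.29² = 53.1441, σ² = 16.03² = 256.9609. Prior precision 1/σ₀² = 1/53.1441; data precision n/σ² = 14/256.9609.
w = (n/σ²)/(1/σ₀² + n/σ²) = n·σ₀²/(σ² + n·σ₀²) = 14·53.1441/(256.9609 + 14·53.1441) = 744.0174/1000.9783 = 0.7433.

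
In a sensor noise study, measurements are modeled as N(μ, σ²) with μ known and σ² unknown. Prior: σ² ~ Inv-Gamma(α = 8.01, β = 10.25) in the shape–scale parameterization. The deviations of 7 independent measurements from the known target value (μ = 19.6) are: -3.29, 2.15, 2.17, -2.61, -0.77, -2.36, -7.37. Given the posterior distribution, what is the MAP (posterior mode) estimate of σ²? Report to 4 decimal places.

4.3144

With known mean μ and an Inverse-Gamma(α, β) prior on σ², the Normal likelihood is conjugate: posterior is Inv-Gamma(α + n/2, β + Σ(xᵢ−μ)²/2).
Σ(xᵢ−μ)² = (-3.29)² + (2.15)² + (2.17)² + (-2.61)² + (-0.77)² + (-2.36)² + (-7.37)² = 87.4470.
Posterior: Inv-Gamma(8.01 + 7/2, 10.25 + 87.4470/2) = Inv-Gamma(11.51, 53.97350).
Mode = β/(α+1) = 53.97350/12.51 = 4.3144.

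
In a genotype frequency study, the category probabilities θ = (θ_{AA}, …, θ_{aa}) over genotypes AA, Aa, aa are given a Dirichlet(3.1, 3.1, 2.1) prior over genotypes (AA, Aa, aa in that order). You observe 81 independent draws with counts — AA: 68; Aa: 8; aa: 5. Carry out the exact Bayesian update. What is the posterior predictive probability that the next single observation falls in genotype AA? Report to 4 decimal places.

0.7962

The Dirichlet prior is conjugate to the Multinomial likelihood: each posterior αⱼ = prior αⱼ + observed count nⱼ.
Posterior concentration: (71.1, 11.1, 7.1), total = 89.3.
P(next = AA | data) = α_{AA}/Σα = 0.7962.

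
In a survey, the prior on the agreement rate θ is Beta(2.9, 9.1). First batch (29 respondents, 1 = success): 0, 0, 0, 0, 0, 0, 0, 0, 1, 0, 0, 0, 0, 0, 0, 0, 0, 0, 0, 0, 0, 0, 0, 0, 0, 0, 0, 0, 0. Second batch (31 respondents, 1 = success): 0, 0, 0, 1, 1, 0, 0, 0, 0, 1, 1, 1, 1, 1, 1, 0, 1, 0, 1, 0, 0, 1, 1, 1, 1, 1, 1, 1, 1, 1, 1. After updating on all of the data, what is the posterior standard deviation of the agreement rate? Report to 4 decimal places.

0.0551

The Beta prior is conjugate to a Binomial/Bernoulli likelihood; the update adds successes to α and failures to β.
After batch 1: Beta(2.9+1, 9.1+28) = Beta(3.9, 37.1).
After batch 2: Beta(3.9+20, 37.1+11) = Beta(23.9, 48.1).
Var = αβ/((α+β)²(α+β+1)) = 23.9·48.1/(72.0²·73.0) = 0.00303777; SD = √0.00303777 = 0.0551.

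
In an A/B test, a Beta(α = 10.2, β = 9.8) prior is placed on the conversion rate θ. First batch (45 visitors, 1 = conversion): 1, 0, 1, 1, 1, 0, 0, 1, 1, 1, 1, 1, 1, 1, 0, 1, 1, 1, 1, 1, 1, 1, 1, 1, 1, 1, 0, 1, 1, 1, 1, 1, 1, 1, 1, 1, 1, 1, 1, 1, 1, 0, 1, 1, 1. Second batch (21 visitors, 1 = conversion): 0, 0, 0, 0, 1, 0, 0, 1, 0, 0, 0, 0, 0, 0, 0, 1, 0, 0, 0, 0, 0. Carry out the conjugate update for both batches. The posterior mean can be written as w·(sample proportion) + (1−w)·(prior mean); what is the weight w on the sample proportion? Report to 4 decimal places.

The Beta prior is conjugate to a Binomial/Bernoulli likelihood; the update adds successes to α and failures to β.
Total number of visitors: n = 45 + 21 = 66.
Posterior mean = (α₀+k)/(α₀+β₀+n) = [n/(α₀+β₀+n)]·(k/n) + [(α₀+β₀)/(α₀+β₀+n)]·α₀/(α₀+β₀), so only n and the prior enter the weight.
The weight on the data is w = n/(α₀+β₀+n) = 66/(10.2+9.8+66) = 66/86.0 = 0.7674.

0.7674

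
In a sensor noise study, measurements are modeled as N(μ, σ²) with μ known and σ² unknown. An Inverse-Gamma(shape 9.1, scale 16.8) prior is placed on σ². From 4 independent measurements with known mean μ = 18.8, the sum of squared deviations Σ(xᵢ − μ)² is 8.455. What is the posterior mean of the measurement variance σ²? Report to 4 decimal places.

2.0819

With known mean μ and an Inverse-Gamma(α, β) prior on σ², the Normal likelihood is conjugate: posterior is Inv-Gamma(α + n/2, β + Σ(xᵢ−μ)²/2).
Posterior: Inv-Gamma(9.1 + 4/2, 16.8 + 8.455/2) = Inv-Gamma(11.10, 21.0275).
E[σ²|data] = β/(α−1) = 21.0275/10.10 = 2.0819.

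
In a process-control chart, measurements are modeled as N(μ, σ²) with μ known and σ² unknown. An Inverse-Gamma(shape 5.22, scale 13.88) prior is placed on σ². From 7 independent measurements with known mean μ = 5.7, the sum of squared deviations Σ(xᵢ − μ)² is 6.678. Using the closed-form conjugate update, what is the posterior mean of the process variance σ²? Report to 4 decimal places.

With known mean μ and an Inverse-Gamma(α, β) prior on σ², the Normal likelihood is conjugate: posterior is Inv-Gamma(α + n/2, β + Σ(xᵢ−μ)²/2).
Posterior: Inv-Gamma(5.22 + 7/2, 13.88 + 6.678/2) = Inv-Gamma(8.72, 17.2190).
E[σ²|data] = β/(α−1) = 17.2190/7.72 = 2.2304.

2.2304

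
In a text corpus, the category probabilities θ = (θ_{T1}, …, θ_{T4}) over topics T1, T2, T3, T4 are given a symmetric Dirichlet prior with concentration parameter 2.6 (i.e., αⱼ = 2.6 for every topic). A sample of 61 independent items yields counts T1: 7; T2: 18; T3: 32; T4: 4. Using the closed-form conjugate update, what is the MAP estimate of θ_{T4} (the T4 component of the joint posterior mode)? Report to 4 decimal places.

The Dirichlet prior is conjugate to the Multinomial likelihood: each posterior αⱼ = prior αⱼ + observed count nⱼ.
Posterior concentration: (9.6, 20.6, 34.6, 6.6), total = 71.4.
Joint mode component: (α_{T4}−1)/(Σα−K) = 5.6/67.4 = 0.0831.

0.0831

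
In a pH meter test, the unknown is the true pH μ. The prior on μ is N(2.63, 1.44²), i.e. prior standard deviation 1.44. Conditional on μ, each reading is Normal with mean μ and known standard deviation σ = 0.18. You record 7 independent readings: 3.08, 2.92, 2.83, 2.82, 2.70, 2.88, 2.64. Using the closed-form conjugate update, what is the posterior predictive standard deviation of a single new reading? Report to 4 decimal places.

For Normal data with known variance σ², a Normal(μ₀, σ₀²) prior on μ is conjugate. Posterior precision = 1/σ₀² + n/σ²; posterior mean is the precision-weighted average of μ₀ and x̄.
σ₀² = 1.44² = 2.0736, σ² = 0.18² = 0.0324; σ² + n·σ₀² = 0.0324 + 7·2.0736 = 14.5476.
Posterior precision = 1/σ₀² + n/σ² = 1/2.0736 + 7/0.0324 = (σ² + n·σ₀²)/(σ₀²σ²) = 14.5476/(2.0736·0.0324); posterior variance σₙ² = σ₀²σ²/(σ² + n·σ₀²) = 2.0736·0.0324/14.5476 = 0.004618.
Predictive variance for one new observation = σₙ² + σ² = 2.0736·0.0324/14.5476 + 0.0324 = σ²·(σ₀² + 14.5476)/14.5476 = 0.0324·16.6212/14.5476 = 0.037018; SD = √(0.0324·16.6212/14.5476) = 0.1924.

0.1924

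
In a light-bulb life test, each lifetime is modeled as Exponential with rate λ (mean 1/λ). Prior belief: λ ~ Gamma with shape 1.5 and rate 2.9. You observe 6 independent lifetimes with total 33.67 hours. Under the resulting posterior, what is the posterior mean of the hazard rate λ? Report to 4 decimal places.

With a Gamma(shape α, rate β) prior on the exponential rate λ, the posterior after n observations with total T = Σxᵢ is Gamma(α+n, β+T).
Posterior: Gamma(1.5+6, 2.9+33.67) = Gamma(7.5, 36.57).
Posterior mean of λ = α/β = 7.5/36.57 = 0.2051.

0.2051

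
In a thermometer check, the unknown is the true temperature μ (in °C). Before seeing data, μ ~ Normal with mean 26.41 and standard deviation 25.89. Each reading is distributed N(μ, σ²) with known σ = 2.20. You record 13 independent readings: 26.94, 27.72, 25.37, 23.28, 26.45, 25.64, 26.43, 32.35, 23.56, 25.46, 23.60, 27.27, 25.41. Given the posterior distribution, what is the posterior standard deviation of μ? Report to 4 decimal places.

0.6100

For Normal data with known variance σ², a Normal(μ₀, σ₀²) prior on μ is conjugate. Posterior precision = 1/σ₀² + n/σ²; posterior mean is the precision-weighted average of μ₀ and x̄.
σ₀² = 25.89² = 670.2921, σ² = 2.20² = 4.84; σ² + n·σ₀² = 4.84 + 13·670.2921 = 8718.6373.
Posterior precision = 1/σ₀² + n/σ² = 1/670.2921 + 13/4.84 = (σ² + n·σ₀²)/(σ₀²σ²) = 8718.6373/(670.2921·4.84); posterior variance σₙ² = σ₀²σ²/(σ² + n·σ₀²) = 670.2921·4.84/8718.6373 = 0.372101.
Posterior SD = √σₙ² = √(670.2921·4.84/8718.6373) = 0.6100.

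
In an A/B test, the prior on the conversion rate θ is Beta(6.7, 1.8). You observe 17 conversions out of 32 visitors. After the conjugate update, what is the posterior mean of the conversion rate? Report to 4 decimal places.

The Beta prior is conjugate to a Binomial/Bernoulli likelihood; the update adds successes to α and failures to β.
Posterior: Beta(α+k, β+n−k) = Beta(6.7+17, 1.8+15) = Beta(23.7, 16.8).
Posterior mean = α/(α+β) = 23.7/40.5 = 0.5852.

0.5852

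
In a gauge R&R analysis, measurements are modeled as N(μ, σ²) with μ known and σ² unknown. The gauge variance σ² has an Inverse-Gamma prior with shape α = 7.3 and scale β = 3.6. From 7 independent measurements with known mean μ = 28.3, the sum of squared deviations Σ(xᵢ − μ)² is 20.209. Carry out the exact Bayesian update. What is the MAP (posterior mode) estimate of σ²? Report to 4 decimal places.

1.1614

With known mean μ and an Inverse-Gamma(α, β) prior on σ², the Normal likelihood is conjugate: posterior is Inv-Gamma(α + n/2, β + Σ(xᵢ−μ)²/2).
Posterior: Inv-Gamma(7.3 + 7/2, 3.6 + 20.209/2) = Inv-Gamma(10.80, 13.7045).
Mode = β/(α+1) = 13.7045/11.80 = 1.1614.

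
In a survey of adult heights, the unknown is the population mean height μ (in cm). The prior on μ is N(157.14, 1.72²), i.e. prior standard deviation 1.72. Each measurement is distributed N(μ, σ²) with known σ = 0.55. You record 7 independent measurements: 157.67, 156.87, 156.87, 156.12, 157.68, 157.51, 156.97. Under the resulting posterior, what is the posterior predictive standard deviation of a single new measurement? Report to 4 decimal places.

For Normal data with known variance σ², a Normal(μ₀, σ₀²) prior on μ is conjugate. Posterior precision = 1/σ₀² + n/σ²; posterior mean is the precision-weighted average of μ₀ and x̄.
σ₀² = 1.72² = 2.9584, σ² = 0.55² = 0.3025; σ² + n·σ₀² = 0.3025 + 7·2.9584 = 21.0113.
Posterior precision = 1/σ₀² + n/σ² = 1/2.9584 + 7/0.3025 = (σ² + n·σ₀²)/(σ₀²σ²) = 21.0113/(2.9584·0.3025); posterior variance σₙ² = σ₀²σ²/(σ² + n·σ₀²) = 2.9584·0.3025/21.0113 = 0.042592.
Predictive variance for one new observation = σₙ² + σ² = 2.9584·0.3025/21.0113 + 0.3025 = σ²·(σ₀² + 21.0113)/21.0113 = 0.3025·23.9697/21.0113 = 0.345092; SD = √(0.3025·23.9697/21.0113) = 0.5874.

0.5874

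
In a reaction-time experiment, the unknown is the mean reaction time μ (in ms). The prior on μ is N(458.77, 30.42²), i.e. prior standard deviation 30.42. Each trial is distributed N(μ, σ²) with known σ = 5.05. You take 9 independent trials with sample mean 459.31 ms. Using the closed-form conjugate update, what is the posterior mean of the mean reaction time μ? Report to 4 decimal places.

For Normal data with known variance σ², a Normal(μ₀, σ₀²) prior on μ is conjugate. Posterior precision = 1/σ₀² + n/σ²; posterior mean is the precision-weighted average of μ₀ and x̄.
n·x̄ = 9·459.31 = 4133.79.
σ₀² = 30.42² = 925.3764, σ² = 5.05² = 25.5025; σ² + n·σ₀² = 25.5025 + 9·925.3764 = 8353.8901.
Posterior mean = (μ₀/σ₀² + n·x̄/σ²)/(1/σ₀² + n/σ²) = (σ²·μ₀ + σ₀²·n·x̄)/(σ² + n·σ₀²) = (25.5025·458.77 + 925.3764·4133.79)/8353.8901 = 3837011.490481/8353.8901 = 459.3084.

459.3084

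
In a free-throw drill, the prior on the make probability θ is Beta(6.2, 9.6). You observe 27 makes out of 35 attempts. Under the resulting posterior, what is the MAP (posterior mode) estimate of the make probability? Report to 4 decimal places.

The Beta prior is conjugate to a Binomial/Bernoulli likelihood; the update adds successes to α and failures to β.
Posterior: Beta(α+k, β+n−k) = Beta(6.2+27, 9.6+8) = Beta(33.2, 17.6).
Mode of Beta(a,b) for a,b>1 is (a−1)/(a+b−2) = 32.2/48.8 = 0.6598.

0.6598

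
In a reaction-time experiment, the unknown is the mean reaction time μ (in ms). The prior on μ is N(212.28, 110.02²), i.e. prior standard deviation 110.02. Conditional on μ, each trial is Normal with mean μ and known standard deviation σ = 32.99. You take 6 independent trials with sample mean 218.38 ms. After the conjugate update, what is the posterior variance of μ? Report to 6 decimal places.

178.711936

For Normal data with known variance σ², a Normal(μ₀, σ₀²) prior on μ is conjugate. Posterior precision = 1/σ₀² + n/σ²; posterior mean is the precision-weighted average of μ₀ and x̄.
σ₀² = 110.02² = 12104.4004, σ² = 32.99² = 1088.3401; σ² + n·σ₀² = 1088.3401 + 6·12104.4004 = 73714.7425.
Posterior precision = 1/σ₀² + n/σ² = 1/12104.4004 + 6/1088.3401 = (σ² + n·σ₀²)/(σ₀²σ²) = 73714.7425/(12104.4004·1088.3401); posterior variance σₙ² = σ₀²σ²/(σ² + n·σ₀²) = 12104.4004·1088.3401/73714.7425 = 178.711936.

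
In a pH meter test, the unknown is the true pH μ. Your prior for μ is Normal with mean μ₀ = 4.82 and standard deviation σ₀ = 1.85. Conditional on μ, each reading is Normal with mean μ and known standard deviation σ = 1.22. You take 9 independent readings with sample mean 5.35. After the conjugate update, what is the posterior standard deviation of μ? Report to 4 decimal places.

For Normal data with known variance σ², a Normal(μ₀, σ₀²) prior on μ is conjugate. Posterior precision = 1/σ₀² + n/σ²; posterior mean is the precision-weighted average of μ₀ and x̄.
σ₀² = 1.85² = 3.4225, σ² = 1.22² = 1.4884; σ² + n·σ₀² = 1.4884 + 9·3.4225 = 32.2909.
Posterior precision = 1/σ₀² + n/σ² = 1/3.4225 + 9/1.4884 = (σ² + n·σ₀²)/(σ₀²σ²) = 32.2909/(3.4225·1.4884); posterior variance σₙ² = σ₀²σ²/(σ² + n·σ₀²) = 3.4225·1.4884/32.2909 = 0.157755.
Posterior SD = √σₙ² = √(3.4225·1.4884/32.2909) = 0.3972.

0.3972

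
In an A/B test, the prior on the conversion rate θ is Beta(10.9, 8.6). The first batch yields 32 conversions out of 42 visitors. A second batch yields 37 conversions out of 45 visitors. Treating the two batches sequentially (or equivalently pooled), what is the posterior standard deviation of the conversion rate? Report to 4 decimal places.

0.0418

The Beta prior is conjugate to a Binomial/Bernoulli likelihood; the update adds successes to α and failures to β.
After batch 1: Beta(10.9+32, 8.6+10) = Beta(42.9, 18.6).
After batch 2: Beta(42.9+37, 18.6+8) = Beta(79.9, 26.6).
Var = αβ/((α+β)²(α+β+1)) = 79.9·26.6/(106.5²·107.5) = 0.00174309; SD = √0.00174309 = 0.0418.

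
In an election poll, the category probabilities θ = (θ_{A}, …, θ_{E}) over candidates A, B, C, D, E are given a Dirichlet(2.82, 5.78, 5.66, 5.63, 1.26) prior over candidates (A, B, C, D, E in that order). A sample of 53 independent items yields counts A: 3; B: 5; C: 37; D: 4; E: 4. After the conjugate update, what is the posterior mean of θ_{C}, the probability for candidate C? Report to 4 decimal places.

0.5753

The Dirichlet prior is conjugate to the Multinomial likelihood: each posterior αⱼ = prior αⱼ + observed count nⱼ.
Posterior concentration: (5.82, 10.78, 42.66, 9.63, 5.26), total = 74.15.
E[θ_{C}|data] = α_{C}/Σα = 42.66/74.15 = 0.5753.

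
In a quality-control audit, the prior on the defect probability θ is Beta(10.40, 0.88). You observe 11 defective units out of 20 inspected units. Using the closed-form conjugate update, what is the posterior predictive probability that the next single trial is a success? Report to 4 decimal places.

The Beta prior is conjugate to a Binomial/Bernoulli likelihood; the update adds successes to α and failures to β.
Posterior: Beta(α+k, β+n−k) = Beta(10.40+11, 0.88+9) = Beta(21.40, 9.88).
For a single future Bernoulli trial, P(success | data) = α/(α+β) = 0.6841.

0.6841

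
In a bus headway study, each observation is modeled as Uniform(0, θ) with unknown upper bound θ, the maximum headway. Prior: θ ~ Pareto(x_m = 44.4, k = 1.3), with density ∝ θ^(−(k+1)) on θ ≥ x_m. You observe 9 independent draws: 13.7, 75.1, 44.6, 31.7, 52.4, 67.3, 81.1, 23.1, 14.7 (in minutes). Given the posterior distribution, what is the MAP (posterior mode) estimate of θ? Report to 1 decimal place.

A Pareto(scale x_m, shape k) prior on the upper bound θ of Uniform(0, θ) is conjugate: posterior is Pareto(max(x_m, max xᵢ), k + n).
Sample maximum = 81.1; prior scale x_m = 44.4 → posterior scale = max = 81.1.
Posterior shape = 1.3 + 9 = 10.3.
The Pareto density is decreasing on [x_m, ∞), so the mode is x_m = 81.1.

81.1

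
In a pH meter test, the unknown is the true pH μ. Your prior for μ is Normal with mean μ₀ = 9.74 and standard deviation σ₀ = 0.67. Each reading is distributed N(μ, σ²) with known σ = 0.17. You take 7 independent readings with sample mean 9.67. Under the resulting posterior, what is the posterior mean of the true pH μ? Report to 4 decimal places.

9.6706

For Normal data with known variance σ², a Normal(μ₀, σ₀²) prior on μ is conjugate. Posterior precision = 1/σ₀² + n/σ²; posterior mean is the precision-weighted average of μ₀ and x̄.
n·x̄ = 7·9.67 = 67.69.
σ₀² = 0.67² = 0.4489, σ² = 0.17² = 0.0289; σ² + n·σ₀² = 0.0289 + 7·0.4489 = 3.1712.
Posterior mean = (μ₀/σ₀² + n·x̄/σ²)/(1/σ₀² + n/σ²) = (σ²·μ₀ + σ₀²·n·x̄)/(σ² + n·σ₀²) = (0.0289·9.74 + 0.4489·67.69)/3.1712 = 30.667527/3.1712 = 9.6706.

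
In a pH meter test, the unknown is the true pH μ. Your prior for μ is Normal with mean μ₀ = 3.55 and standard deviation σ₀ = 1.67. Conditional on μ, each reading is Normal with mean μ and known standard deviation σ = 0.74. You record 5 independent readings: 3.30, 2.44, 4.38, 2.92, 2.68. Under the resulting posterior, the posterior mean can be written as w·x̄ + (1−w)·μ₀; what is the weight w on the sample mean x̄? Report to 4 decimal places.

0.9622

For Normal data with known variance σ², a Normal(μ₀, σ₀²) prior on μ is conjugate. Posterior precision = 1/σ₀² + n/σ²; posterior mean is the precision-weighted average of μ₀ and x̄.
σ₀² = 1.67² = 2.7889, σ² = 0.74² = 0.5476. Prior precision 1/σ₀² = 1/2.7889; data precision n/σ² = 5/0.5476.
w = (n/σ²)/(1/σ₀² + n/σ²) = n·σ₀²/(σ² + n·σ₀²) = 5·2.7889/(0.5476 + 5·2.7889) = 13.9445/14.4921 = 0.9622.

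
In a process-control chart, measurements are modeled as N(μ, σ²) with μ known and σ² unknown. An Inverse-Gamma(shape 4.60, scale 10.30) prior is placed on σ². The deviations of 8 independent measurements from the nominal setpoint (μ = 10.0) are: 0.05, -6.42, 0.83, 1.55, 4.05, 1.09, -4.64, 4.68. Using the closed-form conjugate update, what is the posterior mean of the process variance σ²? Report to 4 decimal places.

With known mean μ and an Inverse-Gamma(α, β) prior on σ², the Normal likelihood is conjugate: posterior is Inv-Gamma(α + n/2, β + Σ(xᵢ−μ)²/2).
Σ(xᵢ−μ)² = (0.05)² + (-6.42)² + (0.83)² + (1.55)² + (4.05)² + (1.09)² + (-4.64)² + (4.68)² = 105.3329.
Posterior: Inv-Gamma(4.60 + 8/2, 10.30 + 105.3329/2) = Inv-Gamma(8.60, 62.96645).
E[σ²|data] = β/(α−1) = 62.96645/7.60 = 8.2851.

8.2851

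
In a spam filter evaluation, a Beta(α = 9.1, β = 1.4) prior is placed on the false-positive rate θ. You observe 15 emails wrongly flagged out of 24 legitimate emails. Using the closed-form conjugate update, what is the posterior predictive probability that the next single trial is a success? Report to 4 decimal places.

The Beta prior is conjugate to a Binomial/Bernoulli likelihood; the update adds successes to α and failures to β.
Posterior: Beta(α+k, β+n−k) = Beta(9.1+15, 1.4+9) = Beta(24.1, 10.4).
For a single future Bernoulli trial, P(success | data) = α/(α+β) = 0.6986.

0.6986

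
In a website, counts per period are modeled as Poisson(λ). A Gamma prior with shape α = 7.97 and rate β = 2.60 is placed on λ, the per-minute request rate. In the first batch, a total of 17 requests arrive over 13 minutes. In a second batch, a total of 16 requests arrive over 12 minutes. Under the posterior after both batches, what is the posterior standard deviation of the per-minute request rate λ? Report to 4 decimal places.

With a Gamma(shape α, rate β) prior, the Poisson likelihood is conjugate: the posterior is Gamma(α + ΣXᵢ, β + n).
After batch 1: Gamma(α+S, β+n) = Gamma(7.97+17, 2.60+13) = Gamma(24.97, 15.60).
After batch 2: Gamma(α+S, β+n) = Gamma(24.97+16, 15.60+12) = Gamma(40.97, 27.60).
SD = √α/β = √40.97/27.60 = 0.2319.

0.2319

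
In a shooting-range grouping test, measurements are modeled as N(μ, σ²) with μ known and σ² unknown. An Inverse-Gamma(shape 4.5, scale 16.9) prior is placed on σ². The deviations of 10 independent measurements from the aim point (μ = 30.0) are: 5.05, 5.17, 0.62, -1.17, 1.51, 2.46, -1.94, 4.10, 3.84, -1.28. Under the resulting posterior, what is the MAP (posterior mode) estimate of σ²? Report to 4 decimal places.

With known mean μ and an Inverse-Gamma(α, β) prior on σ², the Normal likelihood is conjugate: posterior is Inv-Gamma(α + n/2, β + Σ(xᵢ−μ)²/2).
Σ(xᵢ−μ)² = (5.05)² + (5.17)² + (0.62)² + (-1.17)² + (1.51)² + (2.46)² + (-1.94)² + (4.10)² + (3.84)² + (-1.28)² = 99.2740.
Posterior: Inv-Gamma(4.5 + 10/2, 16.9 + 99.2740/2) = Inv-Gamma(9.50, 66.53700).
Mode = β/(α+1) = 66.53700/10.50 = 6.3369.

6.3369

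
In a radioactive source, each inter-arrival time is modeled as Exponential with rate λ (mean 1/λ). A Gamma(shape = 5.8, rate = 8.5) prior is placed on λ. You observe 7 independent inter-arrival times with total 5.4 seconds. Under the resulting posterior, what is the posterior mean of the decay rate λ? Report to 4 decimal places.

0.9209

With a Gamma(shape α, rate β) prior on the exponential rate λ, the posterior after n observations with total T = Σxᵢ is Gamma(α+n, β+T).
Posterior: Gamma(5.8+7, 8.5+5.4) = Gamma(12.8, 13.9).
Posterior mean of λ = α/β = 12.8/13.9 = 0.9209.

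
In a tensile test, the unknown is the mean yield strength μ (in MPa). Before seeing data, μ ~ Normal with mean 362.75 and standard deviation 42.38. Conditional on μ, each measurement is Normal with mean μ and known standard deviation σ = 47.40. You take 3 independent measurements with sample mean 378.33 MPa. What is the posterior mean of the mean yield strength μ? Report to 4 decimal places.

For Normal data with known variance σ², a Normal(μ₀, σ₀²) prior on μ is conjugate. Posterior precision = 1/σ₀² + n/σ²; posterior mean is the precision-weighted average of μ₀ and x̄.
n·x̄ = 3·378.33 = 1134.99.
σ₀² = 42.38² = 1796.0644, σ² = 47.40² = 2246.76; σ² + n·σ₀² = 2246.76 + 3·1796.0644 = 7634.9532.
Posterior mean = (μ₀/σ₀² + n·x̄/σ²)/(1/σ₀² + n/σ²) = (σ²·μ₀ + σ₀²·n·x̄)/(σ² + n·σ₀²) = (2246.76·362.75 + 1796.0644·1134.99)/7634.9532 = 2853527.323356/7634.9532 = 373.7452.

373.7452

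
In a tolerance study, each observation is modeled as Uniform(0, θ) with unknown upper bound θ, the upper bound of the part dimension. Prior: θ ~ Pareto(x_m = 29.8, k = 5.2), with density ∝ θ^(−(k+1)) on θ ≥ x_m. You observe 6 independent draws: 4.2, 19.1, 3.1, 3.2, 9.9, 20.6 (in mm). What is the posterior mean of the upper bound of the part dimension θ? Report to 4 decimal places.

32.7216

A Pareto(scale x_m, shape k) prior on the upper bound θ of Uniform(0, θ) is conjugate: posterior is Pareto(max(x_m, max xᵢ), k + n).
Sample maximum = 20.6; prior scale x_m = 29.8 → posterior scale = max = 29.8.
Posterior shape = 5.2 + 6 = 11.2.
E[θ|data] = k·x_m/(k−1) = 11.2·29.8/10.2 = 32.7216.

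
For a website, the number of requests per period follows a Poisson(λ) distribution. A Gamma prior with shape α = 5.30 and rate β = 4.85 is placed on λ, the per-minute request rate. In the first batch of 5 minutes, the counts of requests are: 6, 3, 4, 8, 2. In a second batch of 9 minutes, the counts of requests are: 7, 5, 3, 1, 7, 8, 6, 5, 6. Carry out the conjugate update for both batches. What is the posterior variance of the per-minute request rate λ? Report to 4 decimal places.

0.2147

With a Gamma(shape α, rate β) prior, the Poisson likelihood is conjugate: the posterior is Gamma(α + ΣXᵢ, β + n).
Batch 1: sum of counts S = 23 over n = 5 minutes.
After batch 1: Gamma(α+S, β+n) = Gamma(5.30+23, 4.85+5) = Gamma(28.30, 9.85).
Batch 2: sum of counts S = 48 over n = 9 minutes.
After batch 2: Gamma(α+S, β+n) = Gamma(28.30+48, 9.85+9) = Gamma(76.30, 18.85).
Var = α/β² = 76.30/18.85² = 0.2147.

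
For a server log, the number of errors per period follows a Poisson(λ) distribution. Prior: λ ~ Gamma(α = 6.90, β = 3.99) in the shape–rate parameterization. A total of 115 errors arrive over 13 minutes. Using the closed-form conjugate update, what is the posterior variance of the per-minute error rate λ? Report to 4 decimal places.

0.4223

With a Gamma(shape α, rate β) prior, the Poisson likelihood is conjugate: the posterior is Gamma(α + ΣXᵢ, β + n).
Posterior: Gamma(α+S, β+n) = Gamma(6.90+115, 3.99+13) = Gamma(121.90, 16.99).
Var = α/β² = 121.90/16.99² = 0.4223.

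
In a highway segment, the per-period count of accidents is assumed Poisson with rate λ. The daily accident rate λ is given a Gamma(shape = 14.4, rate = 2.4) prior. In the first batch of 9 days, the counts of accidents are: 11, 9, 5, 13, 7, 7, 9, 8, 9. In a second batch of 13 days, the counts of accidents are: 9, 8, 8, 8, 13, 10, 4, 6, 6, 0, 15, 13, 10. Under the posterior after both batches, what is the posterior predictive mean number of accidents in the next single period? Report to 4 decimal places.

8.2951

With a Gamma(shape α, rate β) prior, the Poisson likelihood is conjugate: the posterior is Gamma(α + ΣXᵢ, β + n).
Batch 1: sum of counts S = 78 over n = 9 days.
After batch 1: Gamma(α+S, β+n) = Gamma(14.4+78, 2.4+9) = Gamma(92.4, 11.4).
Batch 2: sum of counts S = 110 over n = 13 days.
After batch 2: Gamma(α+S, β+n) = Gamma(92.4+110, 11.4+13) = Gamma(202.4, 24.4).
The predictive distribution for one future period is NegBinom with mean α/β = 8.2951.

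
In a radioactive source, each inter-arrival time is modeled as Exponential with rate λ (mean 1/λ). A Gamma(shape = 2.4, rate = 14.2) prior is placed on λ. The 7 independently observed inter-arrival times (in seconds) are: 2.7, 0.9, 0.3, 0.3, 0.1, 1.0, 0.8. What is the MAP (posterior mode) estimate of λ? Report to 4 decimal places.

With a Gamma(shape α, rate β) prior on the exponential rate λ, the posterior after n observations with total T = Σxᵢ is Gamma(α+n, β+T).
Sum of observations T = 6.1 seconds; n = 7.
Posterior: Gamma(2.4+7, 14.2+6.1) = Gamma(9.4, 20.3).
Mode = (α−1)/β = 0.4138.

0.4138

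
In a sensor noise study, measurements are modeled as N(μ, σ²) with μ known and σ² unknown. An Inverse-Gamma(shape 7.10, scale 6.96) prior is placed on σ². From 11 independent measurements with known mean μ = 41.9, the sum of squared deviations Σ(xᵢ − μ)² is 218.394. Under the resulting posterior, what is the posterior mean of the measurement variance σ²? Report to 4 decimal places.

With known mean μ and an Inverse-Gamma(α, β) prior on σ², the Normal likelihood is conjugate: posterior is Inv-Gamma(α + n/2, β + Σ(xᵢ−μ)²/2).
Posterior: Inv-Gamma(7.10 + 11/2, 6.96 + 218.394/2) = Inv-Gamma(12.60, 116.1570).
E[σ²|data] = β/(α−1) = 116.1570/11.60 = 10.0135.

10.0135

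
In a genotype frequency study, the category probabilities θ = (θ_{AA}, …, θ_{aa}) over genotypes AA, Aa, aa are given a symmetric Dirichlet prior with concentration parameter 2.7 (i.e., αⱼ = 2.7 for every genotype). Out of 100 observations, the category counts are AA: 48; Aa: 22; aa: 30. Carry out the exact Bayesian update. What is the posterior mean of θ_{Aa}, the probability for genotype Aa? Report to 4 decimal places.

The Dirichlet prior is conjugate to the Multinomial likelihood: each posterior αⱼ = prior αⱼ + observed count nⱼ.
Posterior concentration: (50.7, 24.7, 32.7), total = 108.1.
E[θ_{Aa}|data] = α_{Aa}/Σα = 24.7/108.1 = 0.2285.

0.2285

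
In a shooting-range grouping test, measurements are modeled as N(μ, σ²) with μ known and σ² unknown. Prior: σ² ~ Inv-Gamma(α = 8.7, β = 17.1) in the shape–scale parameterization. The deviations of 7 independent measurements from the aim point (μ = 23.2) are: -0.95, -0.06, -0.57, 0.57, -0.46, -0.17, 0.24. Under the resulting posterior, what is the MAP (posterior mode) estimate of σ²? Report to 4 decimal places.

1.3657

With known mean μ and an Inverse-Gamma(α, β) prior on σ², the Normal likelihood is conjugate: posterior is Inv-Gamma(α + n/2, β + Σ(xᵢ−μ)²/2).
Σ(xᵢ−μ)² = (-0.95)² + (-0.06)² + (-0.57)² + (0.57)² + (-0.46)² + (-0.17)² + (0.24)² = 1.8540.
Posterior: Inv-Gamma(8.7 + 7/2, 17.1 + 1.8540/2) = Inv-Gamma(12.20, 18.02700).
Mode = β/(α+1) = 18.02700/13.20 = 1.3657.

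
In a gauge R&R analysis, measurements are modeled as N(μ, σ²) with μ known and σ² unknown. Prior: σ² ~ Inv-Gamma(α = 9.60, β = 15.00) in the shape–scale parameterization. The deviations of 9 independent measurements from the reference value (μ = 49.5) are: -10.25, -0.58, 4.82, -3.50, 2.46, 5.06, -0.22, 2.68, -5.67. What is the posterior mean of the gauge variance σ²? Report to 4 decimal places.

With known mean μ and an Inverse-Gamma(α, β) prior on σ², the Normal likelihood is conjugate: posterior is Inv-Gamma(α + n/2, β + Σ(xᵢ−μ)²/2).
Σ(xᵢ−μ)² = (-10.25)² + (-0.58)² + (4.82)² + (-3.50)² + (2.46)² + (5.06)² + (-0.22)² + (2.68)² + (-5.67)² = 211.9162.
Posterior: Inv-Gamma(9.60 + 9/2, 15.00 + 211.9162/2) = Inv-Gamma(14.10, 120.95810).
E[σ²|data] = β/(α−1) = 120.95810/13.10 = 9.2334.

9.2334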